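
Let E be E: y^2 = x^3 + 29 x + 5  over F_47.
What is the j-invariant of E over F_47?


Delta = -16(4 a^3 + 27 b^2) mod 47 = 31
-1728 * (4 a)^3 = -1728 * (4*29)^3 mod 47 = 4
j = 4 * 31^(-1) mod 47 = 35

j = 35 (mod 47)


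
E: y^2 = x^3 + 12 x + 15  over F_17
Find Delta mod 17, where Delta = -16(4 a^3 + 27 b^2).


4 a^3 + 27 b^2 = 4*12^3 + 27*15^2 = 6912 + 6075 = 12987
Delta = -16 * (12987) = -207792
Delta mod 17 = 16

Delta = 16 (mod 17)


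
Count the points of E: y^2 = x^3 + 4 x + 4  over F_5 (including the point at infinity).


For each x in F_5, count y with y^2 = x^3 + 4 x + 4 mod 5:
  x = 0: RHS = 4, y in [2, 3]  -> 2 point(s)
  x = 1: RHS = 4, y in [2, 3]  -> 2 point(s)
  x = 2: RHS = 0, y in [0]  -> 1 point(s)
  x = 4: RHS = 4, y in [2, 3]  -> 2 point(s)
Affine points: 7. Add the point at infinity: total = 8.

#E(F_5) = 8


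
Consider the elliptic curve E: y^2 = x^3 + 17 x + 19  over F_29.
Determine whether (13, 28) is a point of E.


Check whether y^2 = x^3 + 17 x + 19 (mod 29) for (x, y) = (13, 28).
LHS: y^2 = 28^2 mod 29 = 1
RHS: x^3 + 17 x + 19 = 13^3 + 17*13 + 19 mod 29 = 1
LHS = RHS

Yes, on the curve


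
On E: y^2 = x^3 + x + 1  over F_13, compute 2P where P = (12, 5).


Doubling: s = (3 x1^2 + a) / (2 y1)
s = (3*12^2 + 1) / (2*5) mod 13 = 3
x3 = s^2 - 2 x1 mod 13 = 3^2 - 2*12 = 11
y3 = s (x1 - x3) - y1 mod 13 = 3 * (12 - 11) - 5 = 11

2P = (11, 11)


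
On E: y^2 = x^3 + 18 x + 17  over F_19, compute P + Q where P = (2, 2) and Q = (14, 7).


P != Q, so use the chord formula.
s = (y2 - y1) / (x2 - x1) = (5) / (12) mod 19 = 2
x3 = s^2 - x1 - x2 mod 19 = 2^2 - 2 - 14 = 7
y3 = s (x1 - x3) - y1 mod 19 = 2 * (2 - 7) - 2 = 7

P + Q = (7, 7)


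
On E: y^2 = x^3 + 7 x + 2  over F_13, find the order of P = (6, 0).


Compute successive multiples of P until we hit O:
  1P = (6, 0)
  2P = O

ord(P) = 2


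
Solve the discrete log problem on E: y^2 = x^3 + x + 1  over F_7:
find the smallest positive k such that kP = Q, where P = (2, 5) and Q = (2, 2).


Enumerate multiples of P until we hit Q = (2, 2):
  1P = (2, 5)
  2P = (0, 6)
  3P = (0, 1)
  4P = (2, 2)
Match found at i = 4.

k = 4


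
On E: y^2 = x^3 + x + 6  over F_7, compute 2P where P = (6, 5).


k = 2 = 10_2 (binary, LSB first: 01)
Double-and-add from P = (6, 5):
  bit 0 = 0: acc unchanged = O
  bit 1 = 1: acc = O + (3, 6) = (3, 6)

2P = (3, 6)


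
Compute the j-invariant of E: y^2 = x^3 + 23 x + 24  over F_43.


Delta = -16(4 a^3 + 27 b^2) mod 43 = 8
-1728 * (4 a)^3 = -1728 * (4*23)^3 mod 43 = 35
j = 35 * 8^(-1) mod 43 = 42

j = 42 (mod 43)


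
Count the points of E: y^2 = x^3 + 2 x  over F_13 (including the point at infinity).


For each x in F_13, count y with y^2 = x^3 + 2 x + 0 mod 13:
  x = 0: RHS = 0, y in [0]  -> 1 point(s)
  x = 1: RHS = 3, y in [4, 9]  -> 2 point(s)
  x = 2: RHS = 12, y in [5, 8]  -> 2 point(s)
  x = 11: RHS = 1, y in [1, 12]  -> 2 point(s)
  x = 12: RHS = 10, y in [6, 7]  -> 2 point(s)
Affine points: 9. Add the point at infinity: total = 10.

#E(F_13) = 10


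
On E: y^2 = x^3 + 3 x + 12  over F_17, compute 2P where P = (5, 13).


Doubling: s = (3 x1^2 + a) / (2 y1)
s = (3*5^2 + 3) / (2*13) mod 17 = 3
x3 = s^2 - 2 x1 mod 17 = 3^2 - 2*5 = 16
y3 = s (x1 - x3) - y1 mod 17 = 3 * (5 - 16) - 13 = 5

2P = (16, 5)


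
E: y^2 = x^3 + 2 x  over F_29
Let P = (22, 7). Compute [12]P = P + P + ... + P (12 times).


k = 12 = 1100_2 (binary, LSB first: 0011)
Double-and-add from P = (22, 7):
  bit 0 = 0: acc unchanged = O
  bit 1 = 0: acc unchanged = O
  bit 2 = 1: acc = O + (23, 27) = (23, 27)
  bit 3 = 1: acc = (23, 27) + (7, 26) = (22, 22)

12P = (22, 22)


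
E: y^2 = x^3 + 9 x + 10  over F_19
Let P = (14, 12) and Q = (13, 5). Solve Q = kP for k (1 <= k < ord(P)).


Enumerate multiples of P until we hit Q = (13, 5):
  1P = (14, 12)
  2P = (8, 9)
  3P = (2, 13)
  4P = (10, 13)
  5P = (1, 18)
  6P = (5, 16)
  7P = (7, 6)
  8P = (3, 11)
  9P = (13, 14)
  10P = (15, 9)
  11P = (18, 0)
  12P = (15, 10)
  13P = (13, 5)
Match found at i = 13.

k = 13


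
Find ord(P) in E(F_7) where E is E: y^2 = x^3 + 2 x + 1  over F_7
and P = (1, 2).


Compute successive multiples of P until we hit O:
  1P = (1, 2)
  2P = (0, 1)
  3P = (0, 6)
  4P = (1, 5)
  5P = O

ord(P) = 5


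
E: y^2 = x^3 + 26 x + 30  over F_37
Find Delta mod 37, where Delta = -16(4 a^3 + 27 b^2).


4 a^3 + 27 b^2 = 4*26^3 + 27*30^2 = 70304 + 24300 = 94604
Delta = -16 * (94604) = -1513664
Delta mod 37 = 6

Delta = 6 (mod 37)


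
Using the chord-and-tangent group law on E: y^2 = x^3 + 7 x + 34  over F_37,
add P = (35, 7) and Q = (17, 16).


P != Q, so use the chord formula.
s = (y2 - y1) / (x2 - x1) = (9) / (19) mod 37 = 18
x3 = s^2 - x1 - x2 mod 37 = 18^2 - 35 - 17 = 13
y3 = s (x1 - x3) - y1 mod 37 = 18 * (35 - 13) - 7 = 19

P + Q = (13, 19)


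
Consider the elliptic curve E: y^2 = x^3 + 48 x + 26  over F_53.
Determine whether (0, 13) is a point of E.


Check whether y^2 = x^3 + 48 x + 26 (mod 53) for (x, y) = (0, 13).
LHS: y^2 = 13^2 mod 53 = 10
RHS: x^3 + 48 x + 26 = 0^3 + 48*0 + 26 mod 53 = 26
LHS != RHS

No, not on the curve


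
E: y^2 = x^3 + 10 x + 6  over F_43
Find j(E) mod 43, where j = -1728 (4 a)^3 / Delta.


Delta = -16(4 a^3 + 27 b^2) mod 43 = 41
-1728 * (4 a)^3 = -1728 * (4*10)^3 mod 43 = 1
j = 1 * 41^(-1) mod 43 = 21

j = 21 (mod 43)


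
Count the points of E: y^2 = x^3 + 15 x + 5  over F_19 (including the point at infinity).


For each x in F_19, count y with y^2 = x^3 + 15 x + 5 mod 19:
  x = 0: RHS = 5, y in [9, 10]  -> 2 point(s)
  x = 2: RHS = 5, y in [9, 10]  -> 2 point(s)
  x = 3: RHS = 1, y in [1, 18]  -> 2 point(s)
  x = 6: RHS = 7, y in [8, 11]  -> 2 point(s)
  x = 7: RHS = 16, y in [4, 15]  -> 2 point(s)
  x = 11: RHS = 0, y in [0]  -> 1 point(s)
  x = 16: RHS = 9, y in [3, 16]  -> 2 point(s)
  x = 17: RHS = 5, y in [9, 10]  -> 2 point(s)
Affine points: 15. Add the point at infinity: total = 16.

#E(F_19) = 16


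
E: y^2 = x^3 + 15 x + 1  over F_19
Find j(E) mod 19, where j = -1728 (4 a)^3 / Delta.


Delta = -16(4 a^3 + 27 b^2) mod 19 = 16
-1728 * (4 a)^3 = -1728 * (4*15)^3 mod 19 = 8
j = 8 * 16^(-1) mod 19 = 10

j = 10 (mod 19)


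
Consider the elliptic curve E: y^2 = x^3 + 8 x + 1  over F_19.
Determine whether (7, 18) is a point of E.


Check whether y^2 = x^3 + 8 x + 1 (mod 19) for (x, y) = (7, 18).
LHS: y^2 = 18^2 mod 19 = 1
RHS: x^3 + 8 x + 1 = 7^3 + 8*7 + 1 mod 19 = 1
LHS = RHS

Yes, on the curve


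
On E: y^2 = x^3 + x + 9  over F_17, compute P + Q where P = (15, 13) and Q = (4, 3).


P != Q, so use the chord formula.
s = (y2 - y1) / (x2 - x1) = (7) / (6) mod 17 = 4
x3 = s^2 - x1 - x2 mod 17 = 4^2 - 15 - 4 = 14
y3 = s (x1 - x3) - y1 mod 17 = 4 * (15 - 14) - 13 = 8

P + Q = (14, 8)


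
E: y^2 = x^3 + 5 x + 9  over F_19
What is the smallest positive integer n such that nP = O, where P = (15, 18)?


Compute successive multiples of P until we hit O:
  1P = (15, 18)
  2P = (12, 7)
  3P = (16, 10)
  4P = (14, 12)
  5P = (7, 11)
  6P = (4, 13)
  7P = (9, 2)
  8P = (0, 3)
  ... (continuing to 19P)
  19P = O

ord(P) = 19


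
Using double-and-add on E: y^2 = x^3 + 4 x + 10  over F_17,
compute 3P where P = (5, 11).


k = 3 = 11_2 (binary, LSB first: 11)
Double-and-add from P = (5, 11):
  bit 0 = 1: acc = O + (5, 11) = (5, 11)
  bit 1 = 1: acc = (5, 11) + (3, 7) = (13, 7)

3P = (13, 7)


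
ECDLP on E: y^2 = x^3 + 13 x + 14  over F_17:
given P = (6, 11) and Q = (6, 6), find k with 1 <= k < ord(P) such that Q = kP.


Enumerate multiples of P until we hit Q = (6, 6):
  1P = (6, 11)
  2P = (14, 13)
  3P = (13, 0)
  4P = (14, 4)
  5P = (6, 6)
Match found at i = 5.

k = 5


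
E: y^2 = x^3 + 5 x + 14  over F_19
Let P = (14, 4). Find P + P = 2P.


Doubling: s = (3 x1^2 + a) / (2 y1)
s = (3*14^2 + 5) / (2*4) mod 19 = 10
x3 = s^2 - 2 x1 mod 19 = 10^2 - 2*14 = 15
y3 = s (x1 - x3) - y1 mod 19 = 10 * (14 - 15) - 4 = 5

2P = (15, 5)


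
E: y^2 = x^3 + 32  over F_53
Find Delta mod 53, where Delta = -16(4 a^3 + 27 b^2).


4 a^3 + 27 b^2 = 4*0^3 + 27*32^2 = 0 + 27648 = 27648
Delta = -16 * (27648) = -442368
Delta mod 53 = 23

Delta = 23 (mod 53)


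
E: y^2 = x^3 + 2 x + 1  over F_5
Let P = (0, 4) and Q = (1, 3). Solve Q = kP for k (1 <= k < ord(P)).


Enumerate multiples of P until we hit Q = (1, 3):
  1P = (0, 4)
  2P = (1, 2)
  3P = (3, 2)
  4P = (3, 3)
  5P = (1, 3)
Match found at i = 5.

k = 5


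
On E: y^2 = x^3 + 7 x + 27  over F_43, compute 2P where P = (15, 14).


Doubling: s = (3 x1^2 + a) / (2 y1)
s = (3*15^2 + 7) / (2*14) mod 43 = 9
x3 = s^2 - 2 x1 mod 43 = 9^2 - 2*15 = 8
y3 = s (x1 - x3) - y1 mod 43 = 9 * (15 - 8) - 14 = 6

2P = (8, 6)


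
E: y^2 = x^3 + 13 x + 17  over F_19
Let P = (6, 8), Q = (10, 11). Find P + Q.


P != Q, so use the chord formula.
s = (y2 - y1) / (x2 - x1) = (3) / (4) mod 19 = 15
x3 = s^2 - x1 - x2 mod 19 = 15^2 - 6 - 10 = 0
y3 = s (x1 - x3) - y1 mod 19 = 15 * (6 - 0) - 8 = 6

P + Q = (0, 6)


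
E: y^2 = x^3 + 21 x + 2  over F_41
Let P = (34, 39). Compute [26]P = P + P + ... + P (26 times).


k = 26 = 11010_2 (binary, LSB first: 01011)
Double-and-add from P = (34, 39):
  bit 0 = 0: acc unchanged = O
  bit 1 = 1: acc = O + (15, 24) = (15, 24)
  bit 2 = 0: acc unchanged = (15, 24)
  bit 3 = 1: acc = (15, 24) + (27, 11) = (9, 31)
  bit 4 = 1: acc = (9, 31) + (3, 16) = (25, 11)

26P = (25, 11)


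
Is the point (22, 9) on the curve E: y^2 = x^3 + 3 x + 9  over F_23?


Check whether y^2 = x^3 + 3 x + 9 (mod 23) for (x, y) = (22, 9).
LHS: y^2 = 9^2 mod 23 = 12
RHS: x^3 + 3 x + 9 = 22^3 + 3*22 + 9 mod 23 = 5
LHS != RHS

No, not on the curve


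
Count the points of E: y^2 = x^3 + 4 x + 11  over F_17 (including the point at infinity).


For each x in F_17, count y with y^2 = x^3 + 4 x + 11 mod 17:
  x = 1: RHS = 16, y in [4, 13]  -> 2 point(s)
  x = 3: RHS = 16, y in [4, 13]  -> 2 point(s)
  x = 6: RHS = 13, y in [8, 9]  -> 2 point(s)
  x = 7: RHS = 8, y in [5, 12]  -> 2 point(s)
  x = 11: RHS = 9, y in [3, 14]  -> 2 point(s)
  x = 12: RHS = 2, y in [6, 11]  -> 2 point(s)
  x = 13: RHS = 16, y in [4, 13]  -> 2 point(s)
Affine points: 14. Add the point at infinity: total = 15.

#E(F_17) = 15


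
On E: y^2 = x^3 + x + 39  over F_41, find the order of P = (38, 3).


Compute successive multiples of P until we hit O:
  1P = (38, 3)
  2P = (5, 28)
  3P = (2, 7)
  4P = (0, 11)
  5P = (1, 0)
  6P = (0, 30)
  7P = (2, 34)
  8P = (5, 13)
  ... (continuing to 10P)
  10P = O

ord(P) = 10


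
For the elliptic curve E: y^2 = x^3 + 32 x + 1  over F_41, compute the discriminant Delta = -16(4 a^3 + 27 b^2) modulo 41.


4 a^3 + 27 b^2 = 4*32^3 + 27*1^2 = 131072 + 27 = 131099
Delta = -16 * (131099) = -2097584
Delta mod 41 = 17

Delta = 17 (mod 41)


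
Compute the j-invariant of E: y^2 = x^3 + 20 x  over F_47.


Delta = -16(4 a^3 + 27 b^2) mod 47 = 18
-1728 * (4 a)^3 = -1728 * (4*20)^3 mod 47 = 37
j = 37 * 18^(-1) mod 47 = 36

j = 36 (mod 47)


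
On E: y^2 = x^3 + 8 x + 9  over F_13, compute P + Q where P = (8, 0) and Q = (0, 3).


P != Q, so use the chord formula.
s = (y2 - y1) / (x2 - x1) = (3) / (5) mod 13 = 11
x3 = s^2 - x1 - x2 mod 13 = 11^2 - 8 - 0 = 9
y3 = s (x1 - x3) - y1 mod 13 = 11 * (8 - 9) - 0 = 2

P + Q = (9, 2)


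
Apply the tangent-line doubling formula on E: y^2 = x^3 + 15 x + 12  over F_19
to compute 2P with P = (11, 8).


Doubling: s = (3 x1^2 + a) / (2 y1)
s = (3*11^2 + 15) / (2*8) mod 19 = 7
x3 = s^2 - 2 x1 mod 19 = 7^2 - 2*11 = 8
y3 = s (x1 - x3) - y1 mod 19 = 7 * (11 - 8) - 8 = 13

2P = (8, 13)


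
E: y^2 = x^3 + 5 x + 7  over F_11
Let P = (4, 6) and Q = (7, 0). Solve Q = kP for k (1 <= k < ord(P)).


Enumerate multiples of P until we hit Q = (7, 0):
  1P = (4, 6)
  2P = (7, 0)
Match found at i = 2.

k = 2


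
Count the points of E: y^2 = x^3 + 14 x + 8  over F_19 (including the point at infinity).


For each x in F_19, count y with y^2 = x^3 + 14 x + 8 mod 19:
  x = 1: RHS = 4, y in [2, 17]  -> 2 point(s)
  x = 2: RHS = 6, y in [5, 14]  -> 2 point(s)
  x = 3: RHS = 1, y in [1, 18]  -> 2 point(s)
  x = 6: RHS = 4, y in [2, 17]  -> 2 point(s)
  x = 8: RHS = 5, y in [9, 10]  -> 2 point(s)
  x = 11: RHS = 11, y in [7, 12]  -> 2 point(s)
  x = 12: RHS = 4, y in [2, 17]  -> 2 point(s)
Affine points: 14. Add the point at infinity: total = 15.

#E(F_19) = 15


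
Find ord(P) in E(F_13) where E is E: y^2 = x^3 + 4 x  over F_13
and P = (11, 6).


Compute successive multiples of P until we hit O:
  1P = (11, 6)
  2P = (0, 0)
  3P = (11, 7)
  4P = O

ord(P) = 4


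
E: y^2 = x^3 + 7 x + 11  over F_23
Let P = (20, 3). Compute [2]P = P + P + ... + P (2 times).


k = 2 = 10_2 (binary, LSB first: 01)
Double-and-add from P = (20, 3):
  bit 0 = 0: acc unchanged = O
  bit 1 = 1: acc = O + (10, 0) = (10, 0)

2P = (10, 0)


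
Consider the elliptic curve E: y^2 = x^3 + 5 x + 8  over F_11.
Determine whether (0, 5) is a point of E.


Check whether y^2 = x^3 + 5 x + 8 (mod 11) for (x, y) = (0, 5).
LHS: y^2 = 5^2 mod 11 = 3
RHS: x^3 + 5 x + 8 = 0^3 + 5*0 + 8 mod 11 = 8
LHS != RHS

No, not on the curve


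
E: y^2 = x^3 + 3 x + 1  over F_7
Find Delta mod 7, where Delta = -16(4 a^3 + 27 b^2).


4 a^3 + 27 b^2 = 4*3^3 + 27*1^2 = 108 + 27 = 135
Delta = -16 * (135) = -2160
Delta mod 7 = 3

Delta = 3 (mod 7)


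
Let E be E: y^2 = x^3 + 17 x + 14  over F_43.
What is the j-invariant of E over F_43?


Delta = -16(4 a^3 + 27 b^2) mod 43 = 22
-1728 * (4 a)^3 = -1728 * (4*17)^3 mod 43 = 1
j = 1 * 22^(-1) mod 43 = 2

j = 2 (mod 43)


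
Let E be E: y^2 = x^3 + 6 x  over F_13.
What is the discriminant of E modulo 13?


4 a^3 + 27 b^2 = 4*6^3 + 27*0^2 = 864 + 0 = 864
Delta = -16 * (864) = -13824
Delta mod 13 = 8

Delta = 8 (mod 13)


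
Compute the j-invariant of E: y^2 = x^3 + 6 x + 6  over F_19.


Delta = -16(4 a^3 + 27 b^2) mod 19 = 17
-1728 * (4 a)^3 = -1728 * (4*6)^3 mod 19 = 11
j = 11 * 17^(-1) mod 19 = 4

j = 4 (mod 19)


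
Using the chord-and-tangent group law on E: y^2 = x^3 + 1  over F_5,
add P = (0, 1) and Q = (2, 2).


P != Q, so use the chord formula.
s = (y2 - y1) / (x2 - x1) = (1) / (2) mod 5 = 3
x3 = s^2 - x1 - x2 mod 5 = 3^2 - 0 - 2 = 2
y3 = s (x1 - x3) - y1 mod 5 = 3 * (0 - 2) - 1 = 3

P + Q = (2, 3)


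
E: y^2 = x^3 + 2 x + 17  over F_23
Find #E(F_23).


For each x in F_23, count y with y^2 = x^3 + 2 x + 17 mod 23:
  x = 2: RHS = 6, y in [11, 12]  -> 2 point(s)
  x = 3: RHS = 4, y in [2, 21]  -> 2 point(s)
  x = 7: RHS = 6, y in [11, 12]  -> 2 point(s)
  x = 8: RHS = 16, y in [4, 19]  -> 2 point(s)
  x = 10: RHS = 2, y in [5, 18]  -> 2 point(s)
  x = 11: RHS = 13, y in [6, 17]  -> 2 point(s)
  x = 13: RHS = 9, y in [3, 20]  -> 2 point(s)
  x = 14: RHS = 6, y in [11, 12]  -> 2 point(s)
  x = 15: RHS = 18, y in [8, 15]  -> 2 point(s)
Affine points: 18. Add the point at infinity: total = 19.

#E(F_23) = 19


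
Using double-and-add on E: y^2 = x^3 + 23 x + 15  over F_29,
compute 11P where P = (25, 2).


k = 11 = 1011_2 (binary, LSB first: 1101)
Double-and-add from P = (25, 2):
  bit 0 = 1: acc = O + (25, 2) = (25, 2)
  bit 1 = 1: acc = (25, 2) + (24, 23) = (15, 20)
  bit 2 = 0: acc unchanged = (15, 20)
  bit 3 = 1: acc = (15, 20) + (20, 23) = (28, 7)

11P = (28, 7)


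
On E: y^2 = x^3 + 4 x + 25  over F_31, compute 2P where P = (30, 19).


Doubling: s = (3 x1^2 + a) / (2 y1)
s = (3*30^2 + 4) / (2*19) mod 31 = 1
x3 = s^2 - 2 x1 mod 31 = 1^2 - 2*30 = 3
y3 = s (x1 - x3) - y1 mod 31 = 1 * (30 - 3) - 19 = 8

2P = (3, 8)


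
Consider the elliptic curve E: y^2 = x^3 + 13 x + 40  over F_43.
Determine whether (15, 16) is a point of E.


Check whether y^2 = x^3 + 13 x + 40 (mod 43) for (x, y) = (15, 16).
LHS: y^2 = 16^2 mod 43 = 41
RHS: x^3 + 13 x + 40 = 15^3 + 13*15 + 40 mod 43 = 41
LHS = RHS

Yes, on the curve


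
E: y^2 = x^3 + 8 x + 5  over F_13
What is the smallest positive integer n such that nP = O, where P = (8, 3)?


Compute successive multiples of P until we hit O:
  1P = (8, 3)
  2P = (6, 3)
  3P = (12, 10)
  4P = (5, 12)
  5P = (9, 0)
  6P = (5, 1)
  7P = (12, 3)
  8P = (6, 10)
  ... (continuing to 10P)
  10P = O

ord(P) = 10


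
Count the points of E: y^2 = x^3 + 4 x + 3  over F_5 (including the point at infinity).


For each x in F_5, count y with y^2 = x^3 + 4 x + 3 mod 5:
  x = 2: RHS = 4, y in [2, 3]  -> 2 point(s)
Affine points: 2. Add the point at infinity: total = 3.

#E(F_5) = 3


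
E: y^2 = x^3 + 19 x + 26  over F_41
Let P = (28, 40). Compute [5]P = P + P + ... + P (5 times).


k = 5 = 101_2 (binary, LSB first: 101)
Double-and-add from P = (28, 40):
  bit 0 = 1: acc = O + (28, 40) = (28, 40)
  bit 1 = 0: acc unchanged = (28, 40)
  bit 2 = 1: acc = (28, 40) + (28, 40) = (28, 1)

5P = (28, 1)


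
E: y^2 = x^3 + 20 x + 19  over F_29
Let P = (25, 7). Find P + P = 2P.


Doubling: s = (3 x1^2 + a) / (2 y1)
s = (3*25^2 + 20) / (2*7) mod 29 = 9
x3 = s^2 - 2 x1 mod 29 = 9^2 - 2*25 = 2
y3 = s (x1 - x3) - y1 mod 29 = 9 * (25 - 2) - 7 = 26

2P = (2, 26)


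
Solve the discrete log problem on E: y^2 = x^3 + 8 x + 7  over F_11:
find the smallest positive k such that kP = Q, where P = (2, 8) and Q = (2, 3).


Enumerate multiples of P until we hit Q = (2, 3):
  1P = (2, 8)
  2P = (1, 7)
  3P = (9, 7)
  4P = (9, 4)
  5P = (1, 4)
  6P = (2, 3)
Match found at i = 6.

k = 6


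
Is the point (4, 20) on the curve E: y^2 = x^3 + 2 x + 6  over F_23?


Check whether y^2 = x^3 + 2 x + 6 (mod 23) for (x, y) = (4, 20).
LHS: y^2 = 20^2 mod 23 = 9
RHS: x^3 + 2 x + 6 = 4^3 + 2*4 + 6 mod 23 = 9
LHS = RHS

Yes, on the curve


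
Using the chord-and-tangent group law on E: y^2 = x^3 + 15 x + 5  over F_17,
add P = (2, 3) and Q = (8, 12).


P != Q, so use the chord formula.
s = (y2 - y1) / (x2 - x1) = (9) / (6) mod 17 = 10
x3 = s^2 - x1 - x2 mod 17 = 10^2 - 2 - 8 = 5
y3 = s (x1 - x3) - y1 mod 17 = 10 * (2 - 5) - 3 = 1

P + Q = (5, 1)


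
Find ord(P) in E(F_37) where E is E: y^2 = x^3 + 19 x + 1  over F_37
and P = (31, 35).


Compute successive multiples of P until we hit O:
  1P = (31, 35)
  2P = (28, 27)
  3P = (18, 12)
  4P = (22, 35)
  5P = (21, 2)
  6P = (34, 18)
  7P = (0, 36)
  8P = (5, 31)
  ... (continuing to 45P)
  45P = O

ord(P) = 45


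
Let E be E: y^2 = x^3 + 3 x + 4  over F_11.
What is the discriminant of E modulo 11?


4 a^3 + 27 b^2 = 4*3^3 + 27*4^2 = 108 + 432 = 540
Delta = -16 * (540) = -8640
Delta mod 11 = 6

Delta = 6 (mod 11)


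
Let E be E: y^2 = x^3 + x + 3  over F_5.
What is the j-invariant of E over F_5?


Delta = -16(4 a^3 + 27 b^2) mod 5 = 3
-1728 * (4 a)^3 = -1728 * (4*1)^3 mod 5 = 3
j = 3 * 3^(-1) mod 5 = 1

j = 1 (mod 5)


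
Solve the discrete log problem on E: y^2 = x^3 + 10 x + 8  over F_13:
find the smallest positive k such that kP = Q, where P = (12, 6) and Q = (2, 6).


Enumerate multiples of P until we hit Q = (2, 6):
  1P = (12, 6)
  2P = (2, 7)
  3P = (2, 6)
Match found at i = 3.

k = 3


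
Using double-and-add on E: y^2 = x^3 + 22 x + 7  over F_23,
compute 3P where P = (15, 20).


k = 3 = 11_2 (binary, LSB first: 11)
Double-and-add from P = (15, 20):
  bit 0 = 1: acc = O + (15, 20) = (15, 20)
  bit 1 = 1: acc = (15, 20) + (18, 18) = (16, 19)

3P = (16, 19)


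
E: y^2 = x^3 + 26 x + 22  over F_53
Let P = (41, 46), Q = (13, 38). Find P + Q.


P != Q, so use the chord formula.
s = (y2 - y1) / (x2 - x1) = (45) / (25) mod 53 = 23
x3 = s^2 - x1 - x2 mod 53 = 23^2 - 41 - 13 = 51
y3 = s (x1 - x3) - y1 mod 53 = 23 * (41 - 51) - 46 = 42

P + Q = (51, 42)


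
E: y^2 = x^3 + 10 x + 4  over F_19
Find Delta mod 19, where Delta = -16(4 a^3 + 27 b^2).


4 a^3 + 27 b^2 = 4*10^3 + 27*4^2 = 4000 + 432 = 4432
Delta = -16 * (4432) = -70912
Delta mod 19 = 15

Delta = 15 (mod 19)


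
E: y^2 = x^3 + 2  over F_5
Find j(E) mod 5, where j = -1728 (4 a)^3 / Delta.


Delta = -16(4 a^3 + 27 b^2) mod 5 = 2
-1728 * (4 a)^3 = -1728 * (4*0)^3 mod 5 = 0
j = 0 * 2^(-1) mod 5 = 0

j = 0 (mod 5)


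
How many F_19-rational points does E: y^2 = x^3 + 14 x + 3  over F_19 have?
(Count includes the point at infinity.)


For each x in F_19, count y with y^2 = x^3 + 14 x + 3 mod 19:
  x = 2: RHS = 1, y in [1, 18]  -> 2 point(s)
  x = 4: RHS = 9, y in [3, 16]  -> 2 point(s)
  x = 7: RHS = 7, y in [8, 11]  -> 2 point(s)
  x = 8: RHS = 0, y in [0]  -> 1 point(s)
  x = 11: RHS = 6, y in [5, 14]  -> 2 point(s)
  x = 13: RHS = 7, y in [8, 11]  -> 2 point(s)
  x = 14: RHS = 17, y in [6, 13]  -> 2 point(s)
  x = 15: RHS = 16, y in [4, 15]  -> 2 point(s)
  x = 17: RHS = 5, y in [9, 10]  -> 2 point(s)
  x = 18: RHS = 7, y in [8, 11]  -> 2 point(s)
Affine points: 19. Add the point at infinity: total = 20.

#E(F_19) = 20


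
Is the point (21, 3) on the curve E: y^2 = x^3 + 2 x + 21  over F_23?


Check whether y^2 = x^3 + 2 x + 21 (mod 23) for (x, y) = (21, 3).
LHS: y^2 = 3^2 mod 23 = 9
RHS: x^3 + 2 x + 21 = 21^3 + 2*21 + 21 mod 23 = 9
LHS = RHS

Yes, on the curve


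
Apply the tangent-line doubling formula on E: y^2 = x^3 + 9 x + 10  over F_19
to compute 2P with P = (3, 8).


Doubling: s = (3 x1^2 + a) / (2 y1)
s = (3*3^2 + 9) / (2*8) mod 19 = 7
x3 = s^2 - 2 x1 mod 19 = 7^2 - 2*3 = 5
y3 = s (x1 - x3) - y1 mod 19 = 7 * (3 - 5) - 8 = 16

2P = (5, 16)


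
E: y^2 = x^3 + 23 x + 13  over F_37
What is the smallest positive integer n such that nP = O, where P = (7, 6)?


Compute successive multiples of P until we hit O:
  1P = (7, 6)
  2P = (13, 20)
  3P = (6, 21)
  4P = (27, 35)
  5P = (15, 12)
  6P = (4, 24)
  7P = (25, 28)
  8P = (17, 27)
  ... (continuing to 18P)
  18P = O

ord(P) = 18


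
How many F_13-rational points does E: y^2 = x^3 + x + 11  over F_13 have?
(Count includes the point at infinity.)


For each x in F_13, count y with y^2 = x^3 + 1 x + 11 mod 13:
  x = 1: RHS = 0, y in [0]  -> 1 point(s)
  x = 4: RHS = 1, y in [1, 12]  -> 2 point(s)
  x = 6: RHS = 12, y in [5, 8]  -> 2 point(s)
  x = 7: RHS = 10, y in [6, 7]  -> 2 point(s)
  x = 11: RHS = 1, y in [1, 12]  -> 2 point(s)
  x = 12: RHS = 9, y in [3, 10]  -> 2 point(s)
Affine points: 11. Add the point at infinity: total = 12.

#E(F_13) = 12


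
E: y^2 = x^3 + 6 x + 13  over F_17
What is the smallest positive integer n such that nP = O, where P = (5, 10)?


Compute successive multiples of P until we hit O:
  1P = (5, 10)
  2P = (5, 7)
  3P = O

ord(P) = 3


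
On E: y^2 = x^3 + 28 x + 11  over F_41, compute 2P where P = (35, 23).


Doubling: s = (3 x1^2 + a) / (2 y1)
s = (3*35^2 + 28) / (2*23) mod 41 = 19
x3 = s^2 - 2 x1 mod 41 = 19^2 - 2*35 = 4
y3 = s (x1 - x3) - y1 mod 41 = 19 * (35 - 4) - 23 = 33

2P = (4, 33)


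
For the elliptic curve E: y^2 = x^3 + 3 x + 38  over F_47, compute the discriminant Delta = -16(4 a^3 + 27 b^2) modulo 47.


4 a^3 + 27 b^2 = 4*3^3 + 27*38^2 = 108 + 38988 = 39096
Delta = -16 * (39096) = -625536
Delta mod 47 = 34

Delta = 34 (mod 47)


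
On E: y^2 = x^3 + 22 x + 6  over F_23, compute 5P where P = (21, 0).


k = 5 = 101_2 (binary, LSB first: 101)
Double-and-add from P = (21, 0):
  bit 0 = 1: acc = O + (21, 0) = (21, 0)
  bit 1 = 0: acc unchanged = (21, 0)
  bit 2 = 1: acc = (21, 0) + O = (21, 0)

5P = (21, 0)


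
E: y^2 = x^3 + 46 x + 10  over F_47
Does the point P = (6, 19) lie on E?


Check whether y^2 = x^3 + 46 x + 10 (mod 47) for (x, y) = (6, 19).
LHS: y^2 = 19^2 mod 47 = 32
RHS: x^3 + 46 x + 10 = 6^3 + 46*6 + 10 mod 47 = 32
LHS = RHS

Yes, on the curve


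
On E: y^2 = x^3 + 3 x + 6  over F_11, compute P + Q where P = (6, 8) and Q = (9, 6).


P != Q, so use the chord formula.
s = (y2 - y1) / (x2 - x1) = (9) / (3) mod 11 = 3
x3 = s^2 - x1 - x2 mod 11 = 3^2 - 6 - 9 = 5
y3 = s (x1 - x3) - y1 mod 11 = 3 * (6 - 5) - 8 = 6

P + Q = (5, 6)


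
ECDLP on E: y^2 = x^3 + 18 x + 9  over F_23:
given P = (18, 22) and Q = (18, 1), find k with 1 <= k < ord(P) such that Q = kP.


Enumerate multiples of P until we hit Q = (18, 1):
  1P = (18, 22)
  2P = (16, 0)
  3P = (18, 1)
Match found at i = 3.

k = 3


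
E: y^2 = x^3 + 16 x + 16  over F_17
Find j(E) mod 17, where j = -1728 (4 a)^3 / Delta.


Delta = -16(4 a^3 + 27 b^2) mod 17 = 6
-1728 * (4 a)^3 = -1728 * (4*16)^3 mod 17 = 7
j = 7 * 6^(-1) mod 17 = 4

j = 4 (mod 17)


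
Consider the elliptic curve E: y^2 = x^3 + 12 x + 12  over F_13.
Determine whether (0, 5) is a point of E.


Check whether y^2 = x^3 + 12 x + 12 (mod 13) for (x, y) = (0, 5).
LHS: y^2 = 5^2 mod 13 = 12
RHS: x^3 + 12 x + 12 = 0^3 + 12*0 + 12 mod 13 = 12
LHS = RHS

Yes, on the curve


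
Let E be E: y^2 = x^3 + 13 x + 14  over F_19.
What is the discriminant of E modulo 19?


4 a^3 + 27 b^2 = 4*13^3 + 27*14^2 = 8788 + 5292 = 14080
Delta = -16 * (14080) = -225280
Delta mod 19 = 3

Delta = 3 (mod 19)


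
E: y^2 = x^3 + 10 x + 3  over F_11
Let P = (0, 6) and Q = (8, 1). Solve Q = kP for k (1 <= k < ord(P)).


Enumerate multiples of P until we hit Q = (8, 1):
  1P = (0, 6)
  2P = (1, 6)
  3P = (10, 5)
  4P = (2, 3)
  5P = (3, 4)
  6P = (6, 9)
  7P = (8, 1)
Match found at i = 7.

k = 7


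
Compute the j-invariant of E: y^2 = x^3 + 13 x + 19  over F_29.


Delta = -16(4 a^3 + 27 b^2) mod 29 = 23
-1728 * (4 a)^3 = -1728 * (4*13)^3 mod 29 = 18
j = 18 * 23^(-1) mod 29 = 26

j = 26 (mod 29)


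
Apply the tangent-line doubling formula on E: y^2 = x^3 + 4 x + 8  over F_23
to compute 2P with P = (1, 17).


Doubling: s = (3 x1^2 + a) / (2 y1)
s = (3*1^2 + 4) / (2*17) mod 23 = 9
x3 = s^2 - 2 x1 mod 23 = 9^2 - 2*1 = 10
y3 = s (x1 - x3) - y1 mod 23 = 9 * (1 - 10) - 17 = 17

2P = (10, 17)


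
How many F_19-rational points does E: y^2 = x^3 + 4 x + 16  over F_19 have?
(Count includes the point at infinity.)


For each x in F_19, count y with y^2 = x^3 + 4 x + 16 mod 19:
  x = 0: RHS = 16, y in [4, 15]  -> 2 point(s)
  x = 3: RHS = 17, y in [6, 13]  -> 2 point(s)
  x = 4: RHS = 1, y in [1, 18]  -> 2 point(s)
  x = 5: RHS = 9, y in [3, 16]  -> 2 point(s)
  x = 6: RHS = 9, y in [3, 16]  -> 2 point(s)
  x = 7: RHS = 7, y in [8, 11]  -> 2 point(s)
  x = 8: RHS = 9, y in [3, 16]  -> 2 point(s)
  x = 10: RHS = 11, y in [7, 12]  -> 2 point(s)
  x = 11: RHS = 4, y in [2, 17]  -> 2 point(s)
  x = 12: RHS = 6, y in [5, 14]  -> 2 point(s)
  x = 13: RHS = 4, y in [2, 17]  -> 2 point(s)
  x = 14: RHS = 4, y in [2, 17]  -> 2 point(s)
  x = 17: RHS = 0, y in [0]  -> 1 point(s)
  x = 18: RHS = 11, y in [7, 12]  -> 2 point(s)
Affine points: 27. Add the point at infinity: total = 28.

#E(F_19) = 28


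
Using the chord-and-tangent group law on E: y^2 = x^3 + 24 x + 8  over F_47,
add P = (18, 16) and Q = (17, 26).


P != Q, so use the chord formula.
s = (y2 - y1) / (x2 - x1) = (10) / (46) mod 47 = 37
x3 = s^2 - x1 - x2 mod 47 = 37^2 - 18 - 17 = 18
y3 = s (x1 - x3) - y1 mod 47 = 37 * (18 - 18) - 16 = 31

P + Q = (18, 31)


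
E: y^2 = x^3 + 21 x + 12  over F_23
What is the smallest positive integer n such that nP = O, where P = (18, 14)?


Compute successive multiples of P until we hit O:
  1P = (18, 14)
  2P = (18, 9)
  3P = O

ord(P) = 3


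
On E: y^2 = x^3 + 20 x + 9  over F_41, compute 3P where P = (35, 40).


k = 3 = 11_2 (binary, LSB first: 11)
Double-and-add from P = (35, 40):
  bit 0 = 1: acc = O + (35, 40) = (35, 40)
  bit 1 = 1: acc = (35, 40) + (8, 36) = (19, 14)

3P = (19, 14)


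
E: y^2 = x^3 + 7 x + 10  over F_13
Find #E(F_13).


For each x in F_13, count y with y^2 = x^3 + 7 x + 10 mod 13:
  x = 0: RHS = 10, y in [6, 7]  -> 2 point(s)
  x = 5: RHS = 1, y in [1, 12]  -> 2 point(s)
  x = 7: RHS = 12, y in [5, 8]  -> 2 point(s)
  x = 9: RHS = 9, y in [3, 10]  -> 2 point(s)
  x = 10: RHS = 1, y in [1, 12]  -> 2 point(s)
  x = 11: RHS = 1, y in [1, 12]  -> 2 point(s)
Affine points: 12. Add the point at infinity: total = 13.

#E(F_13) = 13


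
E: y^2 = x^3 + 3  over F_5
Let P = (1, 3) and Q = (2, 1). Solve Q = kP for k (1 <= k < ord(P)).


Enumerate multiples of P until we hit Q = (2, 1):
  1P = (1, 3)
  2P = (2, 4)
  3P = (3, 0)
  4P = (2, 1)
Match found at i = 4.

k = 4


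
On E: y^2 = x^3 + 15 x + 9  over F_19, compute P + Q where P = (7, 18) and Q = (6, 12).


P != Q, so use the chord formula.
s = (y2 - y1) / (x2 - x1) = (13) / (18) mod 19 = 6
x3 = s^2 - x1 - x2 mod 19 = 6^2 - 7 - 6 = 4
y3 = s (x1 - x3) - y1 mod 19 = 6 * (7 - 4) - 18 = 0

P + Q = (4, 0)


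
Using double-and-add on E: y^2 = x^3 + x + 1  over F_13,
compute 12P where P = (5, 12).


k = 12 = 1100_2 (binary, LSB first: 0011)
Double-and-add from P = (5, 12):
  bit 0 = 0: acc unchanged = O
  bit 1 = 0: acc unchanged = O
  bit 2 = 1: acc = O + (8, 1) = (8, 1)
  bit 3 = 1: acc = (8, 1) + (11, 2) = (10, 7)

12P = (10, 7)


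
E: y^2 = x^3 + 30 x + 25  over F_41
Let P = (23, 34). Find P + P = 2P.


Doubling: s = (3 x1^2 + a) / (2 y1)
s = (3*23^2 + 30) / (2*34) mod 41 = 28
x3 = s^2 - 2 x1 mod 41 = 28^2 - 2*23 = 0
y3 = s (x1 - x3) - y1 mod 41 = 28 * (23 - 0) - 34 = 36

2P = (0, 36)


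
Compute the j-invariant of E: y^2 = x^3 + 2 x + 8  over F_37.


Delta = -16(4 a^3 + 27 b^2) mod 37 = 34
-1728 * (4 a)^3 = -1728 * (4*2)^3 mod 37 = 8
j = 8 * 34^(-1) mod 37 = 22

j = 22 (mod 37)


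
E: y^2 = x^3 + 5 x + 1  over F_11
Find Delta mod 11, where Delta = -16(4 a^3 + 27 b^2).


4 a^3 + 27 b^2 = 4*5^3 + 27*1^2 = 500 + 27 = 527
Delta = -16 * (527) = -8432
Delta mod 11 = 5

Delta = 5 (mod 11)


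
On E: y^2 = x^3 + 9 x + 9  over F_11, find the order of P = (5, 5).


Compute successive multiples of P until we hit O:
  1P = (5, 5)
  2P = (6, 2)
  3P = (9, 7)
  4P = (0, 3)
  5P = (0, 8)
  6P = (9, 4)
  7P = (6, 9)
  8P = (5, 6)
  ... (continuing to 9P)
  9P = O

ord(P) = 9


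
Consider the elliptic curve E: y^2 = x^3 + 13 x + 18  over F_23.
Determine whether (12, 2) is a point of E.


Check whether y^2 = x^3 + 13 x + 18 (mod 23) for (x, y) = (12, 2).
LHS: y^2 = 2^2 mod 23 = 4
RHS: x^3 + 13 x + 18 = 12^3 + 13*12 + 18 mod 23 = 16
LHS != RHS

No, not on the curve


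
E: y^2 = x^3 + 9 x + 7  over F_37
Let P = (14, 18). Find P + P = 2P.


Doubling: s = (3 x1^2 + a) / (2 y1)
s = (3*14^2 + 9) / (2*18) mod 37 = 32
x3 = s^2 - 2 x1 mod 37 = 32^2 - 2*14 = 34
y3 = s (x1 - x3) - y1 mod 37 = 32 * (14 - 34) - 18 = 8

2P = (34, 8)


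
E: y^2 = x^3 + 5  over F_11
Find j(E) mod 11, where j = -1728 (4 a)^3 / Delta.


Delta = -16(4 a^3 + 27 b^2) mod 11 = 2
-1728 * (4 a)^3 = -1728 * (4*0)^3 mod 11 = 0
j = 0 * 2^(-1) mod 11 = 0

j = 0 (mod 11)


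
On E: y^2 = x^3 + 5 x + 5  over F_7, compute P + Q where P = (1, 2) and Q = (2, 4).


P != Q, so use the chord formula.
s = (y2 - y1) / (x2 - x1) = (2) / (1) mod 7 = 2
x3 = s^2 - x1 - x2 mod 7 = 2^2 - 1 - 2 = 1
y3 = s (x1 - x3) - y1 mod 7 = 2 * (1 - 1) - 2 = 5

P + Q = (1, 5)


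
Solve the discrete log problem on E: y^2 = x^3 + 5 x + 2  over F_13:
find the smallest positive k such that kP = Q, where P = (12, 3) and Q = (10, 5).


Enumerate multiples of P until we hit Q = (10, 5):
  1P = (12, 3)
  2P = (11, 7)
  3P = (6, 12)
  4P = (7, 9)
  5P = (10, 5)
Match found at i = 5.

k = 5


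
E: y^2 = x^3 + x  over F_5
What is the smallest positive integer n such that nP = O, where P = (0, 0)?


Compute successive multiples of P until we hit O:
  1P = (0, 0)
  2P = O

ord(P) = 2


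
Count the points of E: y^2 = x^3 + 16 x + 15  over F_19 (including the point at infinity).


For each x in F_19, count y with y^2 = x^3 + 16 x + 15 mod 19:
  x = 2: RHS = 17, y in [6, 13]  -> 2 point(s)
  x = 5: RHS = 11, y in [7, 12]  -> 2 point(s)
  x = 6: RHS = 4, y in [2, 17]  -> 2 point(s)
  x = 8: RHS = 9, y in [3, 16]  -> 2 point(s)
  x = 10: RHS = 16, y in [4, 15]  -> 2 point(s)
  x = 12: RHS = 16, y in [4, 15]  -> 2 point(s)
  x = 13: RHS = 7, y in [8, 11]  -> 2 point(s)
  x = 14: RHS = 0, y in [0]  -> 1 point(s)
  x = 15: RHS = 1, y in [1, 18]  -> 2 point(s)
  x = 16: RHS = 16, y in [4, 15]  -> 2 point(s)
  x = 18: RHS = 17, y in [6, 13]  -> 2 point(s)
Affine points: 21. Add the point at infinity: total = 22.

#E(F_19) = 22


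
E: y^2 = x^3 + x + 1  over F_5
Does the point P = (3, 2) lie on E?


Check whether y^2 = x^3 + 1 x + 1 (mod 5) for (x, y) = (3, 2).
LHS: y^2 = 2^2 mod 5 = 4
RHS: x^3 + 1 x + 1 = 3^3 + 1*3 + 1 mod 5 = 1
LHS != RHS

No, not on the curve


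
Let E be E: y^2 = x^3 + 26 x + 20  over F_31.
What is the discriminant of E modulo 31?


4 a^3 + 27 b^2 = 4*26^3 + 27*20^2 = 70304 + 10800 = 81104
Delta = -16 * (81104) = -1297664
Delta mod 31 = 27

Delta = 27 (mod 31)


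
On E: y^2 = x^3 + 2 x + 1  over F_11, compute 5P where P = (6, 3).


k = 5 = 101_2 (binary, LSB first: 101)
Double-and-add from P = (6, 3):
  bit 0 = 1: acc = O + (6, 3) = (6, 3)
  bit 1 = 0: acc unchanged = (6, 3)
  bit 2 = 1: acc = (6, 3) + (3, 10) = (5, 2)

5P = (5, 2)


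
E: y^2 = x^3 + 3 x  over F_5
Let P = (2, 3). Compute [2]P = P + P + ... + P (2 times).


k = 2 = 10_2 (binary, LSB first: 01)
Double-and-add from P = (2, 3):
  bit 0 = 0: acc unchanged = O
  bit 1 = 1: acc = O + (1, 2) = (1, 2)

2P = (1, 2)


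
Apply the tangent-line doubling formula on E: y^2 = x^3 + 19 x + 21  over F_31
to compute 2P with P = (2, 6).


Doubling: s = (3 x1^2 + a) / (2 y1)
s = (3*2^2 + 19) / (2*6) mod 31 = 0
x3 = s^2 - 2 x1 mod 31 = 0^2 - 2*2 = 27
y3 = s (x1 - x3) - y1 mod 31 = 0 * (2 - 27) - 6 = 25

2P = (27, 25)


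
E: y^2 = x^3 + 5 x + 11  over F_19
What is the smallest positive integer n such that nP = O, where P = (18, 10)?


Compute successive multiples of P until we hit O:
  1P = (18, 10)
  2P = (9, 5)
  3P = (16, 8)
  4P = (5, 3)
  5P = (0, 7)
  6P = (10, 4)
  7P = (7, 3)
  8P = (1, 6)
  ... (continuing to 18P)
  18P = O

ord(P) = 18


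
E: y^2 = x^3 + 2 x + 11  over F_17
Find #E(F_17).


For each x in F_17, count y with y^2 = x^3 + 2 x + 11 mod 17:
  x = 4: RHS = 15, y in [7, 10]  -> 2 point(s)
  x = 6: RHS = 1, y in [1, 16]  -> 2 point(s)
  x = 11: RHS = 4, y in [2, 15]  -> 2 point(s)
  x = 15: RHS = 16, y in [4, 13]  -> 2 point(s)
  x = 16: RHS = 8, y in [5, 12]  -> 2 point(s)
Affine points: 10. Add the point at infinity: total = 11.

#E(F_17) = 11


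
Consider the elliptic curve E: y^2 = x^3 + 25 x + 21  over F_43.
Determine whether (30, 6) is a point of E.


Check whether y^2 = x^3 + 25 x + 21 (mod 43) for (x, y) = (30, 6).
LHS: y^2 = 6^2 mod 43 = 36
RHS: x^3 + 25 x + 21 = 30^3 + 25*30 + 21 mod 43 = 36
LHS = RHS

Yes, on the curve


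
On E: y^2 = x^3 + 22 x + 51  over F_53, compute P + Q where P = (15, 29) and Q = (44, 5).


P != Q, so use the chord formula.
s = (y2 - y1) / (x2 - x1) = (29) / (29) mod 53 = 1
x3 = s^2 - x1 - x2 mod 53 = 1^2 - 15 - 44 = 48
y3 = s (x1 - x3) - y1 mod 53 = 1 * (15 - 48) - 29 = 44

P + Q = (48, 44)


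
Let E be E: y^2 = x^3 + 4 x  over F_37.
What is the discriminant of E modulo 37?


4 a^3 + 27 b^2 = 4*4^3 + 27*0^2 = 256 + 0 = 256
Delta = -16 * (256) = -4096
Delta mod 37 = 11

Delta = 11 (mod 37)


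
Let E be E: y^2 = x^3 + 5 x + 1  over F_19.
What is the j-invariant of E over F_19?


Delta = -16(4 a^3 + 27 b^2) mod 19 = 4
-1728 * (4 a)^3 = -1728 * (4*5)^3 mod 19 = 1
j = 1 * 4^(-1) mod 19 = 5

j = 5 (mod 19)


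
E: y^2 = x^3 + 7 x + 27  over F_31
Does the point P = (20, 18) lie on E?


Check whether y^2 = x^3 + 7 x + 27 (mod 31) for (x, y) = (20, 18).
LHS: y^2 = 18^2 mod 31 = 14
RHS: x^3 + 7 x + 27 = 20^3 + 7*20 + 27 mod 31 = 14
LHS = RHS

Yes, on the curve


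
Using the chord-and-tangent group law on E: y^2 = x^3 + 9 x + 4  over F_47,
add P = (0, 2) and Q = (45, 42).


P != Q, so use the chord formula.
s = (y2 - y1) / (x2 - x1) = (40) / (45) mod 47 = 27
x3 = s^2 - x1 - x2 mod 47 = 27^2 - 0 - 45 = 26
y3 = s (x1 - x3) - y1 mod 47 = 27 * (0 - 26) - 2 = 1

P + Q = (26, 1)


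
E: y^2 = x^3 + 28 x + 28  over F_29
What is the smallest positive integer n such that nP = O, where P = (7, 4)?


Compute successive multiples of P until we hit O:
  1P = (7, 4)
  2P = (20, 27)
  3P = (18, 10)
  4P = (17, 9)
  5P = (27, 15)
  6P = (28, 12)
  7P = (24, 13)
  8P = (4, 1)
  ... (continuing to 37P)
  37P = O

ord(P) = 37


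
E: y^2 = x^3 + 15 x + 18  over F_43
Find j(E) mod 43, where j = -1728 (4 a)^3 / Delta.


Delta = -16(4 a^3 + 27 b^2) mod 43 = 29
-1728 * (4 a)^3 = -1728 * (4*15)^3 mod 43 = 41
j = 41 * 29^(-1) mod 43 = 37

j = 37 (mod 43)


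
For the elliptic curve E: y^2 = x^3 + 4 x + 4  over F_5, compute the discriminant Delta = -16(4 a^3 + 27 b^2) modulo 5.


4 a^3 + 27 b^2 = 4*4^3 + 27*4^2 = 256 + 432 = 688
Delta = -16 * (688) = -11008
Delta mod 5 = 2

Delta = 2 (mod 5)


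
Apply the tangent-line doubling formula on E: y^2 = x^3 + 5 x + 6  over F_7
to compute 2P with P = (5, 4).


Doubling: s = (3 x1^2 + a) / (2 y1)
s = (3*5^2 + 5) / (2*4) mod 7 = 3
x3 = s^2 - 2 x1 mod 7 = 3^2 - 2*5 = 6
y3 = s (x1 - x3) - y1 mod 7 = 3 * (5 - 6) - 4 = 0

2P = (6, 0)


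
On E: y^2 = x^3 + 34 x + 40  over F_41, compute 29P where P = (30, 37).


k = 29 = 11101_2 (binary, LSB first: 10111)
Double-and-add from P = (30, 37):
  bit 0 = 1: acc = O + (30, 37) = (30, 37)
  bit 1 = 0: acc unchanged = (30, 37)
  bit 2 = 1: acc = (30, 37) + (29, 6) = (0, 32)
  bit 3 = 1: acc = (0, 32) + (23, 22) = (34, 22)
  bit 4 = 1: acc = (34, 22) + (26, 38) = (26, 3)

29P = (26, 3)


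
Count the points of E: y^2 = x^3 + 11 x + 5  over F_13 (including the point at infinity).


For each x in F_13, count y with y^2 = x^3 + 11 x + 5 mod 13:
  x = 1: RHS = 4, y in [2, 11]  -> 2 point(s)
  x = 2: RHS = 9, y in [3, 10]  -> 2 point(s)
  x = 3: RHS = 0, y in [0]  -> 1 point(s)
  x = 4: RHS = 9, y in [3, 10]  -> 2 point(s)
  x = 5: RHS = 3, y in [4, 9]  -> 2 point(s)
  x = 6: RHS = 1, y in [1, 12]  -> 2 point(s)
  x = 7: RHS = 9, y in [3, 10]  -> 2 point(s)
  x = 9: RHS = 1, y in [1, 12]  -> 2 point(s)
  x = 10: RHS = 10, y in [6, 7]  -> 2 point(s)
  x = 11: RHS = 1, y in [1, 12]  -> 2 point(s)
Affine points: 19. Add the point at infinity: total = 20.

#E(F_13) = 20


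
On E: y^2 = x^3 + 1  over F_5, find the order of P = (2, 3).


Compute successive multiples of P until we hit O:
  1P = (2, 3)
  2P = (0, 1)
  3P = (4, 0)
  4P = (0, 4)
  5P = (2, 2)
  6P = O

ord(P) = 6


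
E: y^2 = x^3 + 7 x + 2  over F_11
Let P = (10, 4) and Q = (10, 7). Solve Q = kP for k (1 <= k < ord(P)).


Enumerate multiples of P until we hit Q = (10, 7):
  1P = (10, 4)
  2P = (7, 8)
  3P = (8, 8)
  4P = (8, 3)
  5P = (7, 3)
  6P = (10, 7)
Match found at i = 6.

k = 6


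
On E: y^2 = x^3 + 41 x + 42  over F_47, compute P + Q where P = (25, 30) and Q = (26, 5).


P != Q, so use the chord formula.
s = (y2 - y1) / (x2 - x1) = (22) / (1) mod 47 = 22
x3 = s^2 - x1 - x2 mod 47 = 22^2 - 25 - 26 = 10
y3 = s (x1 - x3) - y1 mod 47 = 22 * (25 - 10) - 30 = 18

P + Q = (10, 18)


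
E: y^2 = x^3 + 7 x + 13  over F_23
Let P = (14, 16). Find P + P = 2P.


Doubling: s = (3 x1^2 + a) / (2 y1)
s = (3*14^2 + 7) / (2*16) mod 23 = 15
x3 = s^2 - 2 x1 mod 23 = 15^2 - 2*14 = 13
y3 = s (x1 - x3) - y1 mod 23 = 15 * (14 - 13) - 16 = 22

2P = (13, 22)


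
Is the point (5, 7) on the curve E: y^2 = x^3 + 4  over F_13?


Check whether y^2 = x^3 + 0 x + 4 (mod 13) for (x, y) = (5, 7).
LHS: y^2 = 7^2 mod 13 = 10
RHS: x^3 + 0 x + 4 = 5^3 + 0*5 + 4 mod 13 = 12
LHS != RHS

No, not on the curve


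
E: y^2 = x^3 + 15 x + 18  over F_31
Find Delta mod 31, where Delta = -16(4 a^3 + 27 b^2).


4 a^3 + 27 b^2 = 4*15^3 + 27*18^2 = 13500 + 8748 = 22248
Delta = -16 * (22248) = -355968
Delta mod 31 = 5

Delta = 5 (mod 31)


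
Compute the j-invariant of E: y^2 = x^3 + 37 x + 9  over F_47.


Delta = -16(4 a^3 + 27 b^2) mod 47 = 9
-1728 * (4 a)^3 = -1728 * (4*37)^3 mod 47 = 13
j = 13 * 9^(-1) mod 47 = 38

j = 38 (mod 47)


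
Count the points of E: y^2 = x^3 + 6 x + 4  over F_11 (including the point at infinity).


For each x in F_11, count y with y^2 = x^3 + 6 x + 4 mod 11:
  x = 0: RHS = 4, y in [2, 9]  -> 2 point(s)
  x = 1: RHS = 0, y in [0]  -> 1 point(s)
  x = 3: RHS = 5, y in [4, 7]  -> 2 point(s)
  x = 4: RHS = 4, y in [2, 9]  -> 2 point(s)
  x = 5: RHS = 5, y in [4, 7]  -> 2 point(s)
  x = 6: RHS = 3, y in [5, 6]  -> 2 point(s)
  x = 7: RHS = 4, y in [2, 9]  -> 2 point(s)
  x = 8: RHS = 3, y in [5, 6]  -> 2 point(s)
Affine points: 15. Add the point at infinity: total = 16.

#E(F_11) = 16
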